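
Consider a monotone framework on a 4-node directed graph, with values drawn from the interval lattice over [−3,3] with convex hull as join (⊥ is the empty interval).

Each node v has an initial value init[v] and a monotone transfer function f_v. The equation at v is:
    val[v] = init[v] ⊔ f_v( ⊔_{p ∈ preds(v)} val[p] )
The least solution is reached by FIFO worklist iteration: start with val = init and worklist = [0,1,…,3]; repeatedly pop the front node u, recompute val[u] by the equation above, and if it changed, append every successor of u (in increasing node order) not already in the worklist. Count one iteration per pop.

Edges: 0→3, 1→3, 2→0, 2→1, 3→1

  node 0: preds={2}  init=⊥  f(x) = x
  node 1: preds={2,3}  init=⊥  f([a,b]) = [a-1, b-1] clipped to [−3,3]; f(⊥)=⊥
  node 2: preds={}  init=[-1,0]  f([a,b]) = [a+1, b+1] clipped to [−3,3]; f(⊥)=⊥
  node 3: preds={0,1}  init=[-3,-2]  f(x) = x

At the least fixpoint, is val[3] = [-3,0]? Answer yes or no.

yes

Trace (5 dequeues):
  [1] u=0 | in [-1,0] | out [-1,0] | prev ⊥ | push {}
  [2] u=1 | in [-3,0] | out [-3,-1] | prev ⊥ | push {}
  [3] u=2 | in ⊥ | out [-1,0] | ==
  [4] u=3 | in [-3,0] | out [-3,0] | prev [-3,-2] | push {1}
  [5] u=1 | in [-3,0] | out [-3,-1] | ==

Converged values:
  [0] [-1,0]
  [1] [-3,-1]
  [2] [-1,0]
  [3] [-3,0]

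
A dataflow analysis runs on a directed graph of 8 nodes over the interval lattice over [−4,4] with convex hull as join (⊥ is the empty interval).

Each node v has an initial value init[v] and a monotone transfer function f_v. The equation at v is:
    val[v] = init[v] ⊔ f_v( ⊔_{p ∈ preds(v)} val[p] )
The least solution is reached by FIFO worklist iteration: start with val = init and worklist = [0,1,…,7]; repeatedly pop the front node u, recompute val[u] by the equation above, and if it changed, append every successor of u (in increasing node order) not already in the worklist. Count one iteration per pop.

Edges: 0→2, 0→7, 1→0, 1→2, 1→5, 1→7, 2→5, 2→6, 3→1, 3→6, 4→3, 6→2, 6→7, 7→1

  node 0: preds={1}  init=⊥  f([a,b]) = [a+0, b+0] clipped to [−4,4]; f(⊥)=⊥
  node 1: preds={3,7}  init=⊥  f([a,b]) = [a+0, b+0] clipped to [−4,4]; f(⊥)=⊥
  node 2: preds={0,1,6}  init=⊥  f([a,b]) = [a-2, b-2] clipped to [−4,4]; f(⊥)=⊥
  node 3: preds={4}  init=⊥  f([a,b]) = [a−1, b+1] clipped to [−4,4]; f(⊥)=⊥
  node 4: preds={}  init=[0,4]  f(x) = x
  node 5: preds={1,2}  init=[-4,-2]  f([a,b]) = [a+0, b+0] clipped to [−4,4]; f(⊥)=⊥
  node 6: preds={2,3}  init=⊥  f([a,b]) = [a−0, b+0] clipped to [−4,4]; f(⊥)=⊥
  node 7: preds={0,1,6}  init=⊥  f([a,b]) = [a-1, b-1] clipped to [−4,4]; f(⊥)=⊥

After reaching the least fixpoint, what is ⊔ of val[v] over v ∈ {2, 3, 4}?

[-4,4]

Trace (26 dequeues):
  [1] u=0 | in ⊥ | out ⊥ | ==
  [2] u=1 | in ⊥ | out ⊥ | ==
  [3] u=2 | in ⊥ | out ⊥ | ==
  [4] u=3 | in [0,4] | out [-1,4] | prev ⊥ | push {1}
  [5] u=4 | in ⊥ | out [0,4] | ==
  [6] u=5 | in ⊥ | out [-4,-2] | ==
  [7] u=6 | in [-1,4] | out [-1,4] | prev ⊥ | push {2}
  [8] u=7 | in [-1,4] | out [-2,3] | prev ⊥ | push {}
  [9] u=1 | in [-2,4] | out [-2,4] | prev ⊥ | push {0,5,7}
  [10] u=2 | in [-2,4] | out [-4,2] | prev ⊥ | push {6}
  [11] u=0 | in [-2,4] | out [-2,4] | prev ⊥ | push {2}
  [12] u=5 | in [-4,4] | out [-4,4] | prev [-4,-2] | push {}
  [13] u=7 | in [-2,4] | out [-3,3] | prev [-2,3] | push {1}
  [14] u=6 | in [-4,4] | out [-4,4] | prev [-1,4] | push {7}
  [15] u=2 | in [-4,4] | out [-4,2] | ==
  [16] u=1 | in [-3,4] | out [-3,4] | prev [-2,4] | push {0,2,5}
  [17] u=7 | in [-4,4] | out [-4,3] | prev [-3,3] | push {1}
  [18] u=0 | in [-3,4] | out [-3,4] | prev [-2,4] | push {7}
  [19] u=2 | in [-4,4] | out [-4,2] | ==
  [20] u=5 | in [-4,4] | out [-4,4] | ==
  [21] u=1 | in [-4,4] | out [-4,4] | prev [-3,4] | push {0,2,5}
  [22] u=7 | in [-4,4] | out [-4,3] | ==
  [23] u=0 | in [-4,4] | out [-4,4] | prev [-3,4] | push {7}
  [24] u=2 | in [-4,4] | out [-4,2] | ==
  [25] u=5 | in [-4,4] | out [-4,4] | ==
  [26] u=7 | in [-4,4] | out [-4,3] | ==

Converged values:
  [0] [-4,4]
  [1] [-4,4]
  [2] [-4,2]
  [3] [-1,4]
  [4] [0,4]
  [5] [-4,4]
  [6] [-4,4]
  [7] [-4,3]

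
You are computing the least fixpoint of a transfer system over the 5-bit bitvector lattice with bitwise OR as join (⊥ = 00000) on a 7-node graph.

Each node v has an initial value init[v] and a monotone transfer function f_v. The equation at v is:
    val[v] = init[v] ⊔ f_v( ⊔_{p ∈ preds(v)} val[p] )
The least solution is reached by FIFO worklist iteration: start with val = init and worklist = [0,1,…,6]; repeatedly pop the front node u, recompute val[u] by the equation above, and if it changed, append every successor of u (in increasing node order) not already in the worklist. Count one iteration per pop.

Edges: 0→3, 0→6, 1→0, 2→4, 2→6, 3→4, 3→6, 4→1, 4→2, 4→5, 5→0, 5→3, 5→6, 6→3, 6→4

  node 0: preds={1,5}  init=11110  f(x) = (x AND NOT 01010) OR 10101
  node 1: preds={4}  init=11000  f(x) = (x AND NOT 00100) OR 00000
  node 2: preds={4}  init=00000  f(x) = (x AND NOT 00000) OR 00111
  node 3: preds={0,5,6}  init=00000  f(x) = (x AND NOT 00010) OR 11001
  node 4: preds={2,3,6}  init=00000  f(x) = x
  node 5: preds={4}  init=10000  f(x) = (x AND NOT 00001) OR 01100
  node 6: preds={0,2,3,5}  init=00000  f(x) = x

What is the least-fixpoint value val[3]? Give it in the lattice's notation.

11101

Iteration log — 13 steps:
  step 1. node 0  ⊔preds=11000  new=11111  old=11110  +wl: 
  step 2. node 1  ⊔preds=00000  new=11000  stable
  step 3. node 2  ⊔preds=00000  new=00111  old=00000  +wl: 
  step 4. node 3  ⊔preds=11111  new=11101  old=00000  +wl: 
  step 5. node 4  ⊔preds=11111  new=11111  old=00000  +wl: 1,2
  step 6. node 5  ⊔preds=11111  new=11110  old=10000  +wl: 0,3
  step 7. node 6  ⊔preds=11111  new=11111  old=00000  +wl: 4
  step 8. node 1  ⊔preds=11111  new=11011  old=11000  +wl: 
  step 9. node 2  ⊔preds=11111  new=11111  old=00111  +wl: 6
  step 10. node 0  ⊔preds=11111  new=11111  stable
  step 11. node 3  ⊔preds=11111  new=11101  stable
  step 12. node 4  ⊔preds=11111  new=11111  stable
  step 13. node 6  ⊔preds=11111  new=11111  stable

Least fixpoint reached:
  node 0: 11111
  node 1: 11011
  node 2: 11111
  node 3: 11101
  node 4: 11111
  node 5: 11110
  node 6: 11111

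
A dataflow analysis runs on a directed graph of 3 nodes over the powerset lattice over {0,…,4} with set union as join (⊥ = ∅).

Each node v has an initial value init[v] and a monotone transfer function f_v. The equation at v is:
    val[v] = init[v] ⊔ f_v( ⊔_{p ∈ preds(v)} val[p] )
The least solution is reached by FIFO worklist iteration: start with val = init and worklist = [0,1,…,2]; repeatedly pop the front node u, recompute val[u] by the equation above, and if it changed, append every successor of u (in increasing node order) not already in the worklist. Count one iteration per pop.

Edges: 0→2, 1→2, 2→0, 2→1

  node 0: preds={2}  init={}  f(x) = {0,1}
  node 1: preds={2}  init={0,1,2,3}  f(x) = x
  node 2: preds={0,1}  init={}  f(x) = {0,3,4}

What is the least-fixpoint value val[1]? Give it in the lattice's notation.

Worklist (6 pops):
  #1 pop 0: in={} → {0,1} (was {}); enqueue []
  #2 pop 1: in={} → {0,1,2,3} (no change)
  #3 pop 2: in={0,1,2,3} → {0,3,4} (was {}); enqueue [0,1]
  #4 pop 0: in={0,3,4} → {0,1} (no change)
  #5 pop 1: in={0,3,4} → {0,1,2,3,4} (was {0,1,2,3}); enqueue [2]
  #6 pop 2: in={0,1,2,3,4} → {0,3,4} (no change)

Fixpoint:
  val[0] = {0,1}
  val[1] = {0,1,2,3,4}
  val[2] = {0,3,4}

{0,1,2,3,4}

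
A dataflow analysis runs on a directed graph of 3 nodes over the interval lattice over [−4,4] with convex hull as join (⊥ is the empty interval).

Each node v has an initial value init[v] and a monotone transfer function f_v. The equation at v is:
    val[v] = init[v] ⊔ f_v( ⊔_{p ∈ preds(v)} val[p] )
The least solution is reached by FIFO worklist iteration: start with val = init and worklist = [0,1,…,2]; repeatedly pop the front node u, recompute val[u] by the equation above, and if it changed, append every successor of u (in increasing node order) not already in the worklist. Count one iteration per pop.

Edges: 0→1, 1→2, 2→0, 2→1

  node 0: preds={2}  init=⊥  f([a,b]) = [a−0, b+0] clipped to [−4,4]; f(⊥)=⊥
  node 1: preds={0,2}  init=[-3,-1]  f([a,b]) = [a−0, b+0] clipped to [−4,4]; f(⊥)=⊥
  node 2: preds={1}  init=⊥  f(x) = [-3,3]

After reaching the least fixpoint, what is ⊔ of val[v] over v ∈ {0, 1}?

Worklist (6 pops):
  #1 pop 0: in=⊥ → ⊥ (no change)
  #2 pop 1: in=⊥ → [-3,-1] (no change)
  #3 pop 2: in=[-3,-1] → [-3,3] (was ⊥); enqueue [0,1]
  #4 pop 0: in=[-3,3] → [-3,3] (was ⊥); enqueue []
  #5 pop 1: in=[-3,3] → [-3,3] (was [-3,-1]); enqueue [2]
  #6 pop 2: in=[-3,3] → [-3,3] (no change)

Fixpoint:
  val[0] = [-3,3]
  val[1] = [-3,3]
  val[2] = [-3,3]

[-3,3]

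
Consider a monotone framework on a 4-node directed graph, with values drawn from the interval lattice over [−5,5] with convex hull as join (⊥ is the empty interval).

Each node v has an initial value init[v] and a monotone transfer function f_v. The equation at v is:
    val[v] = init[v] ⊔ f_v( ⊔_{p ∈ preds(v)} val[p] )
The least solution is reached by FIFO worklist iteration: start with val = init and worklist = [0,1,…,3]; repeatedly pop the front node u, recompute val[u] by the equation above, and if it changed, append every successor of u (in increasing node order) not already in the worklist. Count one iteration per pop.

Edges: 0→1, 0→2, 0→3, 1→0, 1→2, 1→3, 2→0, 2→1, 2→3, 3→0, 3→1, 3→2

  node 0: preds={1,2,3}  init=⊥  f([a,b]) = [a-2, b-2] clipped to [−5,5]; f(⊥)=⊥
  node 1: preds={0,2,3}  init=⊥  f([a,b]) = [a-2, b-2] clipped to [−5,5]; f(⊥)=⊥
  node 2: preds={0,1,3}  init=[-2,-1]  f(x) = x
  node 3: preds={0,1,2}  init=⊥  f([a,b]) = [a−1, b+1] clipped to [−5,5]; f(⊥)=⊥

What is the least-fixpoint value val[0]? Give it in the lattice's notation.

Trace (30 dequeues):
  [1] u=0 | in [-2,-1] | out [-4,-3] | prev ⊥ | push {}
  [2] u=1 | in [-4,-1] | out [-5,-3] | prev ⊥ | push {0}
  [3] u=2 | in [-5,-3] | out [-5,-1] | prev [-2,-1] | push {1}
  [4] u=3 | in [-5,-1] | out [-5,0] | prev ⊥ | push {2}
  [5] u=0 | in [-5,0] | out [-5,-2] | prev [-4,-3] | push {3}
  [6] u=1 | in [-5,0] | out [-5,-2] | prev [-5,-3] | push {0}
  [7] u=2 | in [-5,0] | out [-5,0] | prev [-5,-1] | push {1}
  [8] u=3 | in [-5,0] | out [-5,1] | prev [-5,0] | push {2}
  [9] u=0 | in [-5,1] | out [-5,-1] | prev [-5,-2] | push {3}
  [10] u=1 | in [-5,1] | out [-5,-1] | prev [-5,-2] | push {0}
  [11] u=2 | in [-5,1] | out [-5,1] | prev [-5,0] | push {1}
  [12] u=3 | in [-5,1] | out [-5,2] | prev [-5,1] | push {2}
  [13] u=0 | in [-5,2] | out [-5,0] | prev [-5,-1] | push {3}
  [14] u=1 | in [-5,2] | out [-5,0] | prev [-5,-1] | push {0}
  [15] u=2 | in [-5,2] | out [-5,2] | prev [-5,1] | push {1}
  [16] u=3 | in [-5,2] | out [-5,3] | prev [-5,2] | push {2}
  [17] u=0 | in [-5,3] | out [-5,1] | prev [-5,0] | push {3}
  [18] u=1 | in [-5,3] | out [-5,1] | prev [-5,0] | push {0}
  [19] u=2 | in [-5,3] | out [-5,3] | prev [-5,2] | push {1}
  [20] u=3 | in [-5,3] | out [-5,4] | prev [-5,3] | push {2}
  [21] u=0 | in [-5,4] | out [-5,2] | prev [-5,1] | push {3}
  [22] u=1 | in [-5,4] | out [-5,2] | prev [-5,1] | push {0}
  [23] u=2 | in [-5,4] | out [-5,4] | prev [-5,3] | push {1}
  [24] u=3 | in [-5,4] | out [-5,5] | prev [-5,4] | push {2}
  [25] u=0 | in [-5,5] | out [-5,3] | prev [-5,2] | push {3}
  [26] u=1 | in [-5,5] | out [-5,3] | prev [-5,2] | push {0}
  [27] u=2 | in [-5,5] | out [-5,5] | prev [-5,4] | push {1}
  [28] u=3 | in [-5,5] | out [-5,5] | ==
  [29] u=0 | in [-5,5] | out [-5,3] | ==
  [30] u=1 | in [-5,5] | out [-5,3] | ==

Converged values:
  [0] [-5,3]
  [1] [-5,3]
  [2] [-5,5]
  [3] [-5,5]

[-5,3]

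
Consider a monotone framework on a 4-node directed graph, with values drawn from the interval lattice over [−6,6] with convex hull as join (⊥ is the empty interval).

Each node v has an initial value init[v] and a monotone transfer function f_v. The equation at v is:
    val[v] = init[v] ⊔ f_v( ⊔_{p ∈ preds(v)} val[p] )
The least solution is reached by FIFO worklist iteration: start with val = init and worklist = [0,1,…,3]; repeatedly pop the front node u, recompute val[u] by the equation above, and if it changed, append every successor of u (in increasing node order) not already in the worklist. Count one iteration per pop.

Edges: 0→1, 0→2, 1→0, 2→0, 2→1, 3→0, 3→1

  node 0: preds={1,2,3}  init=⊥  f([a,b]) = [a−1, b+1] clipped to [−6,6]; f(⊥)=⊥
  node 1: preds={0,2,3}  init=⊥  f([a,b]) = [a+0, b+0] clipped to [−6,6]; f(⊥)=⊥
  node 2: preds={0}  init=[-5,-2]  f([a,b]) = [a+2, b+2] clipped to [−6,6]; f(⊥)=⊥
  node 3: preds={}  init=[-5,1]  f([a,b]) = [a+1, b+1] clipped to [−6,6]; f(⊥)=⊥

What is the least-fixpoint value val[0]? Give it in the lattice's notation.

Iteration log — 11 steps:
  step 1. node 0  ⊔preds=[-5,1]  new=[-6,2]  old=⊥  +wl: 
  step 2. node 1  ⊔preds=[-6,2]  new=[-6,2]  old=⊥  +wl: 0
  step 3. node 2  ⊔preds=[-6,2]  new=[-5,4]  old=[-5,-2]  +wl: 1
  step 4. node 3  ⊔preds=⊥  new=[-5,1]  stable
  step 5. node 0  ⊔preds=[-6,4]  new=[-6,5]  old=[-6,2]  +wl: 2
  step 6. node 1  ⊔preds=[-6,5]  new=[-6,5]  old=[-6,2]  +wl: 0
  step 7. node 2  ⊔preds=[-6,5]  new=[-5,6]  old=[-5,4]  +wl: 1
  step 8. node 0  ⊔preds=[-6,6]  new=[-6,6]  old=[-6,5]  +wl: 2
  step 9. node 1  ⊔preds=[-6,6]  new=[-6,6]  old=[-6,5]  +wl: 0
  step 10. node 2  ⊔preds=[-6,6]  new=[-5,6]  stable
  step 11. node 0  ⊔preds=[-6,6]  new=[-6,6]  stable

Least fixpoint reached:
  node 0: [-6,6]
  node 1: [-6,6]
  node 2: [-5,6]
  node 3: [-5,1]

[-6,6]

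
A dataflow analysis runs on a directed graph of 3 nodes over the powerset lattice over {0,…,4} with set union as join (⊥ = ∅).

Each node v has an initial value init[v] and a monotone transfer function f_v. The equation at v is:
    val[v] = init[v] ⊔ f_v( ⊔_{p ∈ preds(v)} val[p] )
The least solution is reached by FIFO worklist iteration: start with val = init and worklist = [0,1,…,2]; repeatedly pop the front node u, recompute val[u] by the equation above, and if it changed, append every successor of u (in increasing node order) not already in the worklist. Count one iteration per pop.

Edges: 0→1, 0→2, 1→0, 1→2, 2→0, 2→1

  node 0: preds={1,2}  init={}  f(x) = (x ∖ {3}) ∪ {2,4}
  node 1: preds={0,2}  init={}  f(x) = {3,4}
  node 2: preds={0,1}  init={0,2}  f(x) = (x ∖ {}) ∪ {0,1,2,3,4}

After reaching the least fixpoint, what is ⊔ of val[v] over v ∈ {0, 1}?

Iteration log — 6 steps:
  step 1. node 0  ⊔preds={0,2}  new={0,2,4}  old={}  +wl: 
  step 2. node 1  ⊔preds={0,2,4}  new={3,4}  old={}  +wl: 0
  step 3. node 2  ⊔preds={0,2,3,4}  new={0,1,2,3,4}  old={0,2}  +wl: 1
  step 4. node 0  ⊔preds={0,1,2,3,4}  new={0,1,2,4}  old={0,2,4}  +wl: 2
  step 5. node 1  ⊔preds={0,1,2,3,4}  new={3,4}  stable
  step 6. node 2  ⊔preds={0,1,2,3,4}  new={0,1,2,3,4}  stable

Least fixpoint reached:
  node 0: {0,1,2,4}
  node 1: {3,4}
  node 2: {0,1,2,3,4}

{0,1,2,3,4}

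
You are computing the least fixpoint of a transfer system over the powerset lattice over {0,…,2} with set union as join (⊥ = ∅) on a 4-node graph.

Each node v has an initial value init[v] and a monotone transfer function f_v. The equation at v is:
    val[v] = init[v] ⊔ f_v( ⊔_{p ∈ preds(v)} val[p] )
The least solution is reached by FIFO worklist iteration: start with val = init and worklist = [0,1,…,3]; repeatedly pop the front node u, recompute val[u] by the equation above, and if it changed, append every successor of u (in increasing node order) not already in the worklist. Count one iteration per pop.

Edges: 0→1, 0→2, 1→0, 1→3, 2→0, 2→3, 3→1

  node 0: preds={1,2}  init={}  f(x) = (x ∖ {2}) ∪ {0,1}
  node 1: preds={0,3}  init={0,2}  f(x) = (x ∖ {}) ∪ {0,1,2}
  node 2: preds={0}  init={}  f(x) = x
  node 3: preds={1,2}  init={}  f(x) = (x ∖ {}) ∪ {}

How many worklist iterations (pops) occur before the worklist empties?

Iteration log — 6 steps:
  step 1. node 0  ⊔preds={0,2}  new={0,1}  old={}  +wl: 
  step 2. node 1  ⊔preds={0,1}  new={0,1,2}  old={0,2}  +wl: 0
  step 3. node 2  ⊔preds={0,1}  new={0,1}  old={}  +wl: 
  step 4. node 3  ⊔preds={0,1,2}  new={0,1,2}  old={}  +wl: 1
  step 5. node 0  ⊔preds={0,1,2}  new={0,1}  stable
  step 6. node 1  ⊔preds={0,1,2}  new={0,1,2}  stable

Least fixpoint reached:
  node 0: {0,1}
  node 1: {0,1,2}
  node 2: {0,1}
  node 3: {0,1,2}

6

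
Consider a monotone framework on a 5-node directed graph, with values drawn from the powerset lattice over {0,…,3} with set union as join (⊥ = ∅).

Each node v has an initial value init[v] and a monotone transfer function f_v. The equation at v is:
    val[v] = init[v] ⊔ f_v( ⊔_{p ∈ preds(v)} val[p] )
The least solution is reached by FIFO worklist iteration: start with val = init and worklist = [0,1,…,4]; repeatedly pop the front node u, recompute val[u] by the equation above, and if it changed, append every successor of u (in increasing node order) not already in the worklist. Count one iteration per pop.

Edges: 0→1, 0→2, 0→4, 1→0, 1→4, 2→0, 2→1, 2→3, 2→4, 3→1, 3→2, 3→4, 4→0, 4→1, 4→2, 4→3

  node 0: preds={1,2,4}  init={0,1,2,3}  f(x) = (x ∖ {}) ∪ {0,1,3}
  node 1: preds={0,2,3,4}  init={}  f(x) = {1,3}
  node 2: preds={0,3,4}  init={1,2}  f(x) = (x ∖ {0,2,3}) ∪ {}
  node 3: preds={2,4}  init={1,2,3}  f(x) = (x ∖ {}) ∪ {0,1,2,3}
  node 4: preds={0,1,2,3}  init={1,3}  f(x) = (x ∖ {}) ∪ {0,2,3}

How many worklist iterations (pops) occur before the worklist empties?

Worklist (9 pops):
  #1 pop 0: in={1,2,3} → {0,1,2,3} (no change)
  #2 pop 1: in={0,1,2,3} → {1,3} (was {}); enqueue [0]
  #3 pop 2: in={0,1,2,3} → {1,2} (no change)
  #4 pop 3: in={1,2,3} → {0,1,2,3} (was {1,2,3}); enqueue [1,2]
  #5 pop 4: in={0,1,2,3} → {0,1,2,3} (was {1,3}); enqueue [3]
  #6 pop 0: in={0,1,2,3} → {0,1,2,3} (no change)
  #7 pop 1: in={0,1,2,3} → {1,3} (no change)
  #8 pop 2: in={0,1,2,3} → {1,2} (no change)
  #9 pop 3: in={0,1,2,3} → {0,1,2,3} (no change)

Fixpoint:
  val[0] = {0,1,2,3}
  val[1] = {1,3}
  val[2] = {1,2}
  val[3] = {0,1,2,3}
  val[4] = {0,1,2,3}

9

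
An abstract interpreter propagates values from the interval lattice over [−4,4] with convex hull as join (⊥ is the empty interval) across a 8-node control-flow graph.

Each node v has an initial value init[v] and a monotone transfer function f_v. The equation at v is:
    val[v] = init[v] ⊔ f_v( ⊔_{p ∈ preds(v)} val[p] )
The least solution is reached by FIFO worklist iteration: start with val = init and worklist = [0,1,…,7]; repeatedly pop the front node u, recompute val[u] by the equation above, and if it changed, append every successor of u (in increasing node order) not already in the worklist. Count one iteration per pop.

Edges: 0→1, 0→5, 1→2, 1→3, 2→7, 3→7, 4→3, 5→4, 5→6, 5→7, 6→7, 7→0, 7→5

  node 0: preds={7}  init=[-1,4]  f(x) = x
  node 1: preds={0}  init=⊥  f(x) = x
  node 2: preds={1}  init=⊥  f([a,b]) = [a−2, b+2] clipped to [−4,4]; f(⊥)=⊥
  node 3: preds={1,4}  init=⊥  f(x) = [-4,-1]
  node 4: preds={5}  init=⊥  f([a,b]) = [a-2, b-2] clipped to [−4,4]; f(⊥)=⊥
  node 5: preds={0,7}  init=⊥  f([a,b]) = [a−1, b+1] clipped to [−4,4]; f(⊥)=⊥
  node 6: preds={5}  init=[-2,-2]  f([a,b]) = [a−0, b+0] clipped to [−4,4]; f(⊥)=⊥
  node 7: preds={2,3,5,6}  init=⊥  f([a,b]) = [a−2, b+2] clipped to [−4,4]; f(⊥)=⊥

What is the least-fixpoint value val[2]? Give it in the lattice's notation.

Trace (19 dequeues):
  [1] u=0 | in ⊥ | out [-1,4] | ==
  [2] u=1 | in [-1,4] | out [-1,4] | prev ⊥ | push {}
  [3] u=2 | in [-1,4] | out [-3,4] | prev ⊥ | push {}
  [4] u=3 | in [-1,4] | out [-4,-1] | prev ⊥ | push {}
  [5] u=4 | in ⊥ | out ⊥ | ==
  [6] u=5 | in [-1,4] | out [-2,4] | prev ⊥ | push {4}
  [7] u=6 | in [-2,4] | out [-2,4] | prev [-2,-2] | push {}
  [8] u=7 | in [-4,4] | out [-4,4] | prev ⊥ | push {0,5}
  [9] u=4 | in [-2,4] | out [-4,2] | prev ⊥ | push {3}
  [10] u=0 | in [-4,4] | out [-4,4] | prev [-1,4] | push {1}
  [11] u=5 | in [-4,4] | out [-4,4] | prev [-2,4] | push {4,6,7}
  [12] u=3 | in [-4,4] | out [-4,-1] | ==
  [13] u=1 | in [-4,4] | out [-4,4] | prev [-1,4] | push {2,3}
  [14] u=4 | in [-4,4] | out [-4,2] | ==
  [15] u=6 | in [-4,4] | out [-4,4] | prev [-2,4] | push {}
  [16] u=7 | in [-4,4] | out [-4,4] | ==
  [17] u=2 | in [-4,4] | out [-4,4] | prev [-3,4] | push {7}
  [18] u=3 | in [-4,4] | out [-4,-1] | ==
  [19] u=7 | in [-4,4] | out [-4,4] | ==

Converged values:
  [0] [-4,4]
  [1] [-4,4]
  [2] [-4,4]
  [3] [-4,-1]
  [4] [-4,2]
  [5] [-4,4]
  [6] [-4,4]
  [7] [-4,4]

[-4,4]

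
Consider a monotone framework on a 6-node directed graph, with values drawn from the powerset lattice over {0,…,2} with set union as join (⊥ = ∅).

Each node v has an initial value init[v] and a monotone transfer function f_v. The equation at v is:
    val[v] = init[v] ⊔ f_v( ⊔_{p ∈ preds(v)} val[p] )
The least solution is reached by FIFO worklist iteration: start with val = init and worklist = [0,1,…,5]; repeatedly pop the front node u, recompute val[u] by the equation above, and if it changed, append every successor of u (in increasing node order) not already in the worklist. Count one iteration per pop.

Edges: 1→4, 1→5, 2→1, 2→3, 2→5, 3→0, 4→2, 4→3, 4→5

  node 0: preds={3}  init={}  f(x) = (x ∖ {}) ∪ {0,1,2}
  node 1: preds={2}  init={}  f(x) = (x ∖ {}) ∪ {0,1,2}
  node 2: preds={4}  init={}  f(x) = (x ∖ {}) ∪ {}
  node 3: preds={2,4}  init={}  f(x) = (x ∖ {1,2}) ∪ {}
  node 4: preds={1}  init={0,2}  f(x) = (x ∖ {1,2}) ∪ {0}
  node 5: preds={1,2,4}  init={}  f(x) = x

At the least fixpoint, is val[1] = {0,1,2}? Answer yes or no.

Worklist (8 pops):
  #1 pop 0: in={} → {0,1,2} (was {}); enqueue []
  #2 pop 1: in={} → {0,1,2} (was {}); enqueue []
  #3 pop 2: in={0,2} → {0,2} (was {}); enqueue [1]
  #4 pop 3: in={0,2} → {0} (was {}); enqueue [0]
  #5 pop 4: in={0,1,2} → {0,2} (no change)
  #6 pop 5: in={0,1,2} → {0,1,2} (was {}); enqueue []
  #7 pop 1: in={0,2} → {0,1,2} (no change)
  #8 pop 0: in={0} → {0,1,2} (no change)

Fixpoint:
  val[0] = {0,1,2}
  val[1] = {0,1,2}
  val[2] = {0,2}
  val[3] = {0}
  val[4] = {0,2}
  val[5] = {0,1,2}

yes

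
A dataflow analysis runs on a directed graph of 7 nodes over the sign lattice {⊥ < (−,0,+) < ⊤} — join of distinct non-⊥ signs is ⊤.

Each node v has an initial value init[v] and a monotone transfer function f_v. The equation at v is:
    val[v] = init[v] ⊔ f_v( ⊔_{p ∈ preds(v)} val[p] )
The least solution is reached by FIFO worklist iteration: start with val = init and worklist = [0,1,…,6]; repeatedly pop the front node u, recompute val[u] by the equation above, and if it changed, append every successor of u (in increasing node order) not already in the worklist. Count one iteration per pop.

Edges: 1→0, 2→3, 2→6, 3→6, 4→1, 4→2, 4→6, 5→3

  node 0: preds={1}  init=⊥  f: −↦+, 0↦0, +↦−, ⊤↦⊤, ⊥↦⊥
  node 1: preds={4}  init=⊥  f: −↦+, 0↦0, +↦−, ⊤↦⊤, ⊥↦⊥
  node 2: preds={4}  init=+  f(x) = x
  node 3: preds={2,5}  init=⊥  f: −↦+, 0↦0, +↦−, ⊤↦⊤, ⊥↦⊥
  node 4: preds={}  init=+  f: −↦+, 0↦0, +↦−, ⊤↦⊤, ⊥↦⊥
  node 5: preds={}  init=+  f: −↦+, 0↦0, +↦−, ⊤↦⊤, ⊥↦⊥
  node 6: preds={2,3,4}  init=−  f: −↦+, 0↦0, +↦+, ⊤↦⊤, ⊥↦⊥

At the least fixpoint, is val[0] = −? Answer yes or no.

no

Iteration log — 8 steps:
  step 1. node 0  ⊔preds=⊥  new=⊥  stable
  step 2. node 1  ⊔preds=+  new=−  old=⊥  +wl: 0
  step 3. node 2  ⊔preds=+  new=+  stable
  step 4. node 3  ⊔preds=+  new=−  old=⊥  +wl: 
  step 5. node 4  ⊔preds=⊥  new=+  stable
  step 6. node 5  ⊔preds=⊥  new=+  stable
  step 7. node 6  ⊔preds=⊤  new=⊤  old=−  +wl: 
  step 8. node 0  ⊔preds=−  new=+  old=⊥  +wl: 

Least fixpoint reached:
  node 0: +
  node 1: −
  node 2: +
  node 3: −
  node 4: +
  node 5: +
  node 6: ⊤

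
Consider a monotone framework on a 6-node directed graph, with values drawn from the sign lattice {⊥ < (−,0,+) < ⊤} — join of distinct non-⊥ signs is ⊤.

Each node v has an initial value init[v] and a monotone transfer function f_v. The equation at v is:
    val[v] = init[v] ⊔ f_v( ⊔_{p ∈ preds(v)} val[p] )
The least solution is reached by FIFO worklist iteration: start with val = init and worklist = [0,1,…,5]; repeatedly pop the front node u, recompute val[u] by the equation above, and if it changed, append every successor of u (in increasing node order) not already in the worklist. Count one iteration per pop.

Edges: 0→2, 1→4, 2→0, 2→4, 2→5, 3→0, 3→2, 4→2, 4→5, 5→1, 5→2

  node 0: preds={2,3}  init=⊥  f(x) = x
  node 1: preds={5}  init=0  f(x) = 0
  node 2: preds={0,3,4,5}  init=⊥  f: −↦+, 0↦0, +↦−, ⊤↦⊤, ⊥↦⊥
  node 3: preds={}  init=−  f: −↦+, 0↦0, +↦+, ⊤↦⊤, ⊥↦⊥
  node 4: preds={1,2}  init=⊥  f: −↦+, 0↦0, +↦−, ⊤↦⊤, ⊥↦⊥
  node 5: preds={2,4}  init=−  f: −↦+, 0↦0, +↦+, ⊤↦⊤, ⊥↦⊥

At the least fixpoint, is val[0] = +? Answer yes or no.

Iteration log — 12 steps:
  step 1. node 0  ⊔preds=−  new=−  old=⊥  +wl: 
  step 2. node 1  ⊔preds=−  new=0  stable
  step 3. node 2  ⊔preds=−  new=+  old=⊥  +wl: 0
  step 4. node 3  ⊔preds=⊥  new=−  stable
  step 5. node 4  ⊔preds=⊤  new=⊤  old=⊥  +wl: 2
  step 6. node 5  ⊔preds=⊤  new=⊤  old=−  +wl: 1
  step 7. node 0  ⊔preds=⊤  new=⊤  old=−  +wl: 
  step 8. node 2  ⊔preds=⊤  new=⊤  old=+  +wl: 0,4,5
  step 9. node 1  ⊔preds=⊤  new=0  stable
  step 10. node 0  ⊔preds=⊤  new=⊤  stable
  step 11. node 4  ⊔preds=⊤  new=⊤  stable
  step 12. node 5  ⊔preds=⊤  new=⊤  stable

Least fixpoint reached:
  node 0: ⊤
  node 1: 0
  node 2: ⊤
  node 3: −
  node 4: ⊤
  node 5: ⊤

no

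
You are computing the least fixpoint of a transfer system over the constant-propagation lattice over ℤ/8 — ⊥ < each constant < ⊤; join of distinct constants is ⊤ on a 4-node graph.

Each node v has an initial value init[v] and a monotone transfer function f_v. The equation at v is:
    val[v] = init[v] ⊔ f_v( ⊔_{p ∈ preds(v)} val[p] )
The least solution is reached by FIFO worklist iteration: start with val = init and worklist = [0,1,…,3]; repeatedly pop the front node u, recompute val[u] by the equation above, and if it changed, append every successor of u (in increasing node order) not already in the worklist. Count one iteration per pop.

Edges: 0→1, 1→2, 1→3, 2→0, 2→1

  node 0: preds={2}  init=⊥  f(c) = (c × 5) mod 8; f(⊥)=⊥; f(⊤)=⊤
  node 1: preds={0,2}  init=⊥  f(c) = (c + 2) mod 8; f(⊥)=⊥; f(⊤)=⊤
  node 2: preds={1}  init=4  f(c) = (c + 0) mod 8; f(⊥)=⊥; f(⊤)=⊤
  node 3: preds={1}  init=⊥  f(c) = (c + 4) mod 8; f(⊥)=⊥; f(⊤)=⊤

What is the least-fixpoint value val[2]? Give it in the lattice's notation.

Iteration log — 8 steps:
  step 1. node 0  ⊔preds=4  new=4  old=⊥  +wl: 
  step 2. node 1  ⊔preds=4  new=6  old=⊥  +wl: 
  step 3. node 2  ⊔preds=6  new=⊤  old=4  +wl: 0,1
  step 4. node 3  ⊔preds=6  new=2  old=⊥  +wl: 
  step 5. node 0  ⊔preds=⊤  new=⊤  old=4  +wl: 
  step 6. node 1  ⊔preds=⊤  new=⊤  old=6  +wl: 2,3
  step 7. node 2  ⊔preds=⊤  new=⊤  stable
  step 8. node 3  ⊔preds=⊤  new=⊤  old=2  +wl: 

Least fixpoint reached:
  node 0: ⊤
  node 1: ⊤
  node 2: ⊤
  node 3: ⊤

⊤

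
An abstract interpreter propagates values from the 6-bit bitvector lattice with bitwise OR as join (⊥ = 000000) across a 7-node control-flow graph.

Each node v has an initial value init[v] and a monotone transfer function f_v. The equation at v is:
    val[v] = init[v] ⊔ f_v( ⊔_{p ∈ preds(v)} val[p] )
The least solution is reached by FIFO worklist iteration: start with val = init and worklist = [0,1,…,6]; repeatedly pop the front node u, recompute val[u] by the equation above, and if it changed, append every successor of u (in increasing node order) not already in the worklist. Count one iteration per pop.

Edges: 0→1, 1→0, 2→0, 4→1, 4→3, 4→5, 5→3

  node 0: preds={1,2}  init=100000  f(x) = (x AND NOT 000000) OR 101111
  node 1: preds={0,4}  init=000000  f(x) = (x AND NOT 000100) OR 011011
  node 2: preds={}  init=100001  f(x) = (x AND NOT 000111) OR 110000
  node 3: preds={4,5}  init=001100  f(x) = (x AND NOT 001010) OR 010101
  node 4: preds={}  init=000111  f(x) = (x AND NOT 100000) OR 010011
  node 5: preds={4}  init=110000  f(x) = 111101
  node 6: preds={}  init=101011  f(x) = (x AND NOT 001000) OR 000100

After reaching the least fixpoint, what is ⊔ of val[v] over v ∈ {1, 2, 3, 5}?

Iteration log — 10 steps:
  step 1. node 0  ⊔preds=100001  new=101111  old=100000  +wl: 
  step 2. node 1  ⊔preds=101111  new=111011  old=000000  +wl: 0
  step 3. node 2  ⊔preds=000000  new=110001  old=100001  +wl: 
  step 4. node 3  ⊔preds=110111  new=111101  old=001100  +wl: 
  step 5. node 4  ⊔preds=000000  new=010111  old=000111  +wl: 1,3
  step 6. node 5  ⊔preds=010111  new=111101  old=110000  +wl: 
  step 7. node 6  ⊔preds=000000  new=101111  old=101011  +wl: 
  step 8. node 0  ⊔preds=111011  new=111111  old=101111  +wl: 
  step 9. node 1  ⊔preds=111111  new=111011  stable
  step 10. node 3  ⊔preds=111111  new=111101  stable

Least fixpoint reached:
  node 0: 111111
  node 1: 111011
  node 2: 110001
  node 3: 111101
  node 4: 010111
  node 5: 111101
  node 6: 101111

111111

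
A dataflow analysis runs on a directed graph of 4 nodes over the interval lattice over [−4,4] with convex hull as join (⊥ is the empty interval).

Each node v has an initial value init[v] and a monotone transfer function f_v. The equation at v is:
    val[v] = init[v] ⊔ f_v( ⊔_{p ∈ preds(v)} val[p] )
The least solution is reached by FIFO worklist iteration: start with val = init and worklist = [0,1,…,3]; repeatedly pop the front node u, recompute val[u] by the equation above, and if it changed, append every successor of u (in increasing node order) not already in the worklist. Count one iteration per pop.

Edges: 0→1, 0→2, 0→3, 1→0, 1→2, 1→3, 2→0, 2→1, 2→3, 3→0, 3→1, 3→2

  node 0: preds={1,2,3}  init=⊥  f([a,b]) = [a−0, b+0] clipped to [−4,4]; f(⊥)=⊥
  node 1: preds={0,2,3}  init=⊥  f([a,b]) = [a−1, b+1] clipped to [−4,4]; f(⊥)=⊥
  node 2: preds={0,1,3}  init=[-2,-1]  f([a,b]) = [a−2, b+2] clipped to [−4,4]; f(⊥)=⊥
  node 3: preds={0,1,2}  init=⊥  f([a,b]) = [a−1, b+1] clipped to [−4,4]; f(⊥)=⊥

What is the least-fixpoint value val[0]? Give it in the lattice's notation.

Trace (12 dequeues):
  [1] u=0 | in [-2,-1] | out [-2,-1] | prev ⊥ | push {}
  [2] u=1 | in [-2,-1] | out [-3,0] | prev ⊥ | push {0}
  [3] u=2 | in [-3,0] | out [-4,2] | prev [-2,-1] | push {1}
  [4] u=3 | in [-4,2] | out [-4,3] | prev ⊥ | push {2}
  [5] u=0 | in [-4,3] | out [-4,3] | prev [-2,-1] | push {3}
  [6] u=1 | in [-4,3] | out [-4,4] | prev [-3,0] | push {0}
  [7] u=2 | in [-4,4] | out [-4,4] | prev [-4,2] | push {1}
  [8] u=3 | in [-4,4] | out [-4,4] | prev [-4,3] | push {2}
  [9] u=0 | in [-4,4] | out [-4,4] | prev [-4,3] | push {3}
  [10] u=1 | in [-4,4] | out [-4,4] | ==
  [11] u=2 | in [-4,4] | out [-4,4] | ==
  [12] u=3 | in [-4,4] | out [-4,4] | ==

Converged values:
  [0] [-4,4]
  [1] [-4,4]
  [2] [-4,4]
  [3] [-4,4]

[-4,4]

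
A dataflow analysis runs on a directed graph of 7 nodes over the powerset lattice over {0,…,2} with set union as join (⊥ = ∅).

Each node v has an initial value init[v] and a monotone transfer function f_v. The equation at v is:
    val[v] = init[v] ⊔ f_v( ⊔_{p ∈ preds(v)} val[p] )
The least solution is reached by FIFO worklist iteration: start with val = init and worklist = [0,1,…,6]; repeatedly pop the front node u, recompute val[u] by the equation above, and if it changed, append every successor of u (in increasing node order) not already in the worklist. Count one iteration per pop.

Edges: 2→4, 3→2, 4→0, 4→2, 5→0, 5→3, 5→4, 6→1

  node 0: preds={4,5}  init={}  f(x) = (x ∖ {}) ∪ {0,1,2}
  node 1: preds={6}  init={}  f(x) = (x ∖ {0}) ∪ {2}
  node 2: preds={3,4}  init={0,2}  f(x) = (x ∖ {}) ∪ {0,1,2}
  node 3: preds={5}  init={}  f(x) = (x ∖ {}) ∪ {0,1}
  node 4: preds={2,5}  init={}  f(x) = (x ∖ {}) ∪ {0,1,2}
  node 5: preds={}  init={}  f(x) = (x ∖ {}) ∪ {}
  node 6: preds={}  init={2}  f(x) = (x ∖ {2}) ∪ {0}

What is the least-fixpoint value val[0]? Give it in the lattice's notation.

{0,1,2}

Worklist (10 pops):
  #1 pop 0: in={} → {0,1,2} (was {}); enqueue []
  #2 pop 1: in={2} → {2} (was {}); enqueue []
  #3 pop 2: in={} → {0,1,2} (was {0,2}); enqueue []
  #4 pop 3: in={} → {0,1} (was {}); enqueue [2]
  #5 pop 4: in={0,1,2} → {0,1,2} (was {}); enqueue [0]
  #6 pop 5: in={} → {} (no change)
  #7 pop 6: in={} → {0,2} (was {2}); enqueue [1]
  #8 pop 2: in={0,1,2} → {0,1,2} (no change)
  #9 pop 0: in={0,1,2} → {0,1,2} (no change)
  #10 pop 1: in={0,2} → {2} (no change)

Fixpoint:
  val[0] = {0,1,2}
  val[1] = {2}
  val[2] = {0,1,2}
  val[3] = {0,1}
  val[4] = {0,1,2}
  val[5] = {}
  val[6] = {0,2}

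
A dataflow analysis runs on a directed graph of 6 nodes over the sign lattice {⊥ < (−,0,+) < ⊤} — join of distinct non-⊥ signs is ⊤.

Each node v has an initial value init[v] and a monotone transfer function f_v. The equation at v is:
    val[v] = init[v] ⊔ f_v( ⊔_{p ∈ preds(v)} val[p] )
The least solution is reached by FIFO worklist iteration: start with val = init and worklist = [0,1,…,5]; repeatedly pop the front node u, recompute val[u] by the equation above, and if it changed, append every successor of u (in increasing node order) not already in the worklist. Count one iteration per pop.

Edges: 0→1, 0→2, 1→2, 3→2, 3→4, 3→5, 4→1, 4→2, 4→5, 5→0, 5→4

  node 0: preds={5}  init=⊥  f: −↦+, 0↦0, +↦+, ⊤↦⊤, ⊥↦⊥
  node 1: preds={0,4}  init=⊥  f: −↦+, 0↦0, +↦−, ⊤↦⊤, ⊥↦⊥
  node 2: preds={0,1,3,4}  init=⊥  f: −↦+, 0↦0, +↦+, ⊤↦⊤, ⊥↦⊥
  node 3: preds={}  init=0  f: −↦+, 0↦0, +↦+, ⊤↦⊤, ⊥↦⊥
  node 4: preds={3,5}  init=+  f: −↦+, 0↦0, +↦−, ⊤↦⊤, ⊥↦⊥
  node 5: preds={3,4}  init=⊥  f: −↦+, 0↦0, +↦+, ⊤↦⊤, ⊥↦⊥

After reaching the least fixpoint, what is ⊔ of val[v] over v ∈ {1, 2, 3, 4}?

Trace (12 dequeues):
  [1] u=0 | in ⊥ | out ⊥ | ==
  [2] u=1 | in + | out − | prev ⊥ | push {}
  [3] u=2 | in ⊤ | out ⊤ | prev ⊥ | push {}
  [4] u=3 | in ⊥ | out 0 | ==
  [5] u=4 | in 0 | out ⊤ | prev + | push {1,2}
  [6] u=5 | in ⊤ | out ⊤ | prev ⊥ | push {0,4}
  [7] u=1 | in ⊤ | out ⊤ | prev − | push {}
  [8] u=2 | in ⊤ | out ⊤ | ==
  [9] u=0 | in ⊤ | out ⊤ | prev ⊥ | push {1,2}
  [10] u=4 | in ⊤ | out ⊤ | ==
  [11] u=1 | in ⊤ | out ⊤ | ==
  [12] u=2 | in ⊤ | out ⊤ | ==

Converged values:
  [0] ⊤
  [1] ⊤
  [2] ⊤
  [3] 0
  [4] ⊤
  [5] ⊤

⊤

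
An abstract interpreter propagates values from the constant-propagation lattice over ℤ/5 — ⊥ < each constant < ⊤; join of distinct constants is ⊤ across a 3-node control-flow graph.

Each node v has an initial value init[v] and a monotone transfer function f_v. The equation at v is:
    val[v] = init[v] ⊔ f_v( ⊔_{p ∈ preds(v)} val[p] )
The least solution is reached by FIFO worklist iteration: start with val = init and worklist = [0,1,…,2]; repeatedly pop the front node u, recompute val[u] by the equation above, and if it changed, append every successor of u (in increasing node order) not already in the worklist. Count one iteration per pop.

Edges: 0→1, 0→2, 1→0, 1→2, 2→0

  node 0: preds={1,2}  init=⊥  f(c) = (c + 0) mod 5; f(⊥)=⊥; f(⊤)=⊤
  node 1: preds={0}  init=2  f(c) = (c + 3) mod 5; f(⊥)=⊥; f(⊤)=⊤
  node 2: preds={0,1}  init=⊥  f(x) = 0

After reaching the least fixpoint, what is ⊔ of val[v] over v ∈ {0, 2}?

⊤

Iteration log — 6 steps:
  step 1. node 0  ⊔preds=2  new=2  old=⊥  +wl: 
  step 2. node 1  ⊔preds=2  new=⊤  old=2  +wl: 0
  step 3. node 2  ⊔preds=⊤  new=0  old=⊥  +wl: 
  step 4. node 0  ⊔preds=⊤  new=⊤  old=2  +wl: 1,2
  step 5. node 1  ⊔preds=⊤  new=⊤  stable
  step 6. node 2  ⊔preds=⊤  new=0  stable

Least fixpoint reached:
  node 0: ⊤
  node 1: ⊤
  node 2: 0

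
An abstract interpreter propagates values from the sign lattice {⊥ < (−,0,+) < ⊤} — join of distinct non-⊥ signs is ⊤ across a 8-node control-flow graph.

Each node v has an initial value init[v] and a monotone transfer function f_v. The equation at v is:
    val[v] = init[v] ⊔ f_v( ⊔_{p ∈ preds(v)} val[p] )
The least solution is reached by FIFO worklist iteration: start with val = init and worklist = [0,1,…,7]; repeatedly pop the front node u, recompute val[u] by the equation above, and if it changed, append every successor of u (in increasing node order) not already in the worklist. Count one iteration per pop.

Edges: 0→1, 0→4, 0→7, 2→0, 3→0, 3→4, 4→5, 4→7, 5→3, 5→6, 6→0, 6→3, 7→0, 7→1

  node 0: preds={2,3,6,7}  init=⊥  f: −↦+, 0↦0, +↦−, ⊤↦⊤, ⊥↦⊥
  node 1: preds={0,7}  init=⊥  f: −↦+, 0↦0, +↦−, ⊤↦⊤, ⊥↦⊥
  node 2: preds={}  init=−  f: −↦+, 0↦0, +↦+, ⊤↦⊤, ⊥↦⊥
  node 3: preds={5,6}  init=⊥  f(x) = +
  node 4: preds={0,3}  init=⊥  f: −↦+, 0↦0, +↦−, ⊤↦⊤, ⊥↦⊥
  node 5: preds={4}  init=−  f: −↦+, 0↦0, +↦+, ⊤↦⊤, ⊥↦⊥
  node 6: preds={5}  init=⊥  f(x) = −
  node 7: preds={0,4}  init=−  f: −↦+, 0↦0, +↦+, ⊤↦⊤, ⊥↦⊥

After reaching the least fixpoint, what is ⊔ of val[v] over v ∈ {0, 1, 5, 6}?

⊤

Trace (14 dequeues):
  [1] u=0 | in − | out + | prev ⊥ | push {}
  [2] u=1 | in ⊤ | out ⊤ | prev ⊥ | push {}
  [3] u=2 | in ⊥ | out − | ==
  [4] u=3 | in − | out + | prev ⊥ | push {0}
  [5] u=4 | in + | out − | prev ⊥ | push {}
  [6] u=5 | in − | out ⊤ | prev − | push {3}
  [7] u=6 | in ⊤ | out − | prev ⊥ | push {}
  [8] u=7 | in ⊤ | out ⊤ | prev − | push {1}
  [9] u=0 | in ⊤ | out ⊤ | prev + | push {4,7}
  [10] u=3 | in ⊤ | out + | ==
  [11] u=1 | in ⊤ | out ⊤ | ==
  [12] u=4 | in ⊤ | out ⊤ | prev − | push {5}
  [13] u=7 | in ⊤ | out ⊤ | ==
  [14] u=5 | in ⊤ | out ⊤ | ==

Converged values:
  [0] ⊤
  [1] ⊤
  [2] −
  [3] +
  [4] ⊤
  [5] ⊤
  [6] −
  [7] ⊤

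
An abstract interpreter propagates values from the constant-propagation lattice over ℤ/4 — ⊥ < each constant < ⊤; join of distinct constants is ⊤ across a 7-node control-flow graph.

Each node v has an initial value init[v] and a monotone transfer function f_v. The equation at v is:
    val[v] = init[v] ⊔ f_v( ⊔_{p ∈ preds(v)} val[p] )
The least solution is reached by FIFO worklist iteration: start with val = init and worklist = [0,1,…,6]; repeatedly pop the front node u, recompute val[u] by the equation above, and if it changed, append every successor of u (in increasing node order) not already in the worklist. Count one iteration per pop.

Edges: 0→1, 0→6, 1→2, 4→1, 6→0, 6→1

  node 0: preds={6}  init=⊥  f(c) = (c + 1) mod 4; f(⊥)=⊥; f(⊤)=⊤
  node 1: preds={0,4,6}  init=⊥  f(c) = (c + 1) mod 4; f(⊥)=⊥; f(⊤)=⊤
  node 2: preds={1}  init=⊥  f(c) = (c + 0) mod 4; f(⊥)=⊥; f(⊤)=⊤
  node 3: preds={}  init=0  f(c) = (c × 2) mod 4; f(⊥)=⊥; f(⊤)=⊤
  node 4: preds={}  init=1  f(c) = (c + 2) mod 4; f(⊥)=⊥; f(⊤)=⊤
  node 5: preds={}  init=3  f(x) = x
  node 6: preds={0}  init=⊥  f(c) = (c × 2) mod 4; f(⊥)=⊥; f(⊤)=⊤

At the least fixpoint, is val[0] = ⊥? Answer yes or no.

Worklist (7 pops):
  #1 pop 0: in=⊥ → ⊥ (no change)
  #2 pop 1: in=1 → 2 (was ⊥); enqueue []
  #3 pop 2: in=2 → 2 (was ⊥); enqueue []
  #4 pop 3: in=⊥ → 0 (no change)
  #5 pop 4: in=⊥ → 1 (no change)
  #6 pop 5: in=⊥ → 3 (no change)
  #7 pop 6: in=⊥ → ⊥ (no change)

Fixpoint:
  val[0] = ⊥
  val[1] = 2
  val[2] = 2
  val[3] = 0
  val[4] = 1
  val[5] = 3
  val[6] = ⊥

yes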